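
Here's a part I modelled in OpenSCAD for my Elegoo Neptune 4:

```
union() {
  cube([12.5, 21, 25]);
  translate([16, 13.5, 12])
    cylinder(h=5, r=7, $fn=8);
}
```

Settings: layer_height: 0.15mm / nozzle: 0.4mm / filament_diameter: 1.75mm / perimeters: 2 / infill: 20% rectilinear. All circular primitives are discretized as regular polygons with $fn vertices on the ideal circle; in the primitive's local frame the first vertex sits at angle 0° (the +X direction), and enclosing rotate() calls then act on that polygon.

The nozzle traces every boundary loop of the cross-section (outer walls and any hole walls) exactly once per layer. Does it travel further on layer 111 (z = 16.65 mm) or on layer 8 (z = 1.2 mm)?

layer 111 (z = 16.65 mm)

Layer 111 (z = 16.65): the cube is present — its section is the full 12.5×21 rectangle (perimeter 67.00 mm); the r=7 cylinder at (16, 13.5) gives a regular 8-gon of circumradius 7 (constant along its height) (perimeter = 2·8·7.000·sin(180°/8) = 42.86 mm); Taking the union: the regions partially overlap (shared area 25.37 mm²), so the edge portions inside another operand are dropped and the merged outline is re-measured after clipping — boundary = 84.91 mm. So its perimeter = 84.91 mm. Layer 8 (z = 1.2): the cube (footprint 12.5×21) is included at this height (perimeter 67.00 mm); the cylinder at (16, 13.5) is not intersected at this z (z outside [12, 17]); Taking the union: only the 12.5×21 cube is present, so the union is just that shape — boundary = 67.00 mm. So its perimeter = 67.00 mm. Layer 111 is larger (84.91 vs 67.00 mm).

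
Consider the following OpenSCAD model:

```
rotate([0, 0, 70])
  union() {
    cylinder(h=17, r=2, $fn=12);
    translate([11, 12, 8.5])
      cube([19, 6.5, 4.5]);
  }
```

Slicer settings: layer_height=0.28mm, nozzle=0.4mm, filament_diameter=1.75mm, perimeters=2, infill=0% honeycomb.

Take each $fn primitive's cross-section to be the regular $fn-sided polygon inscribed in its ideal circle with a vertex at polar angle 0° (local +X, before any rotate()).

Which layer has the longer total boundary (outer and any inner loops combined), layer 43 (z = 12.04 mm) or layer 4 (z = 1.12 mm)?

Layer 43 (z = 12.04): the cylinder: section is a regular 12-gon, circumradius r=2 (perimeter = 2·12·2.000·sin(180°/12) = 12.42 mm); the 19×6.5 cube at (11, 12) contributes its full rectangle (perimeter 51.00 mm); Merging all regions: the 2 present regions are separate (no shared area or edge), so areas and boundary lengths simply add and each stays a separate island — boundary = 63.42 mm; (whole slice rotated 70° about Z — lengths, areas and connectivity unchanged). So its perimeter = 63.42 mm. Layer 4 (z = 1.12): the r=2 cylinder gives a regular 12-gon of circumradius 2 (constant along its height) (perimeter = 2·12·2.000·sin(180°/12) = 12.42 mm); the cube at (11, 12) is not intersected at this z (z outside [8.5, 13]); Combining (union): only the r=2 cylinder is present, so the union is just that shape — boundary = 12.42 mm; (rotated 70° about Z; rotation is an isometry so areas/perimeters/island counts are preserved). So its perimeter = 12.42 mm. Layer 43 is larger (63.42 vs 12.42 mm).

layer 43 (z = 12.04 mm)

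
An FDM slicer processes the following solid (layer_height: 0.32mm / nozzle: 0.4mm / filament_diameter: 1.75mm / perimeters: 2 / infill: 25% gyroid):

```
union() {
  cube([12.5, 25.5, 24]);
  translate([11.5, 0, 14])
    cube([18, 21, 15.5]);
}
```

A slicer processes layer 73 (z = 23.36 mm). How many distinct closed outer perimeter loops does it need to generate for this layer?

1

At z = 23.36 mm: the cube is present — its section is the full 12.5×25.5 rectangle; the cube at (11.5, 0) (footprint 18×21) is included at this height; Combining (union): the regions partially overlap (shared area 21.00 mm²), so overlapping operands fuse into one piece — 1 connected region. The result has 1 disconnected region.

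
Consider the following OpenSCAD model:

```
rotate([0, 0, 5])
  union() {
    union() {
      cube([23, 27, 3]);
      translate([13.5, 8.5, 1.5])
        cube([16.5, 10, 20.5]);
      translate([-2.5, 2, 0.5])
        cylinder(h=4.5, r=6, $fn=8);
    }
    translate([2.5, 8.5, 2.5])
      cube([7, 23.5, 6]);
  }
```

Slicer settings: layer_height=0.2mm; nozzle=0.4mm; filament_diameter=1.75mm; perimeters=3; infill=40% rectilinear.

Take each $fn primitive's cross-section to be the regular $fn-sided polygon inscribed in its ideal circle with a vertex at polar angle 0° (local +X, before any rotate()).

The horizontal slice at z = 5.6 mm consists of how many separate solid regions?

2

At z = 5.6 mm: the cube is absent (z outside [0, 3]); the cube at (13.5, 8.5) (footprint 16.5×10) is included at this height; the cylinder at (-2.5, 2) is not intersected at this z (z outside [0.5, 5]); Merging all regions: only the 16.5×10 cube at (13.5, 8.5) is present, so the union is just that shape — 1 connected region; the cube at (2.5, 8.5) (footprint 7×23.5) is included at this height; Combining (union): the 2 present regions are separate (no shared area or edge), so areas and boundary lengths simply add and each stays a separate island — 2 connected regions; (whole slice rotated 5° about Z — lengths, areas and connectivity unchanged). The result has 2 disconnected regions.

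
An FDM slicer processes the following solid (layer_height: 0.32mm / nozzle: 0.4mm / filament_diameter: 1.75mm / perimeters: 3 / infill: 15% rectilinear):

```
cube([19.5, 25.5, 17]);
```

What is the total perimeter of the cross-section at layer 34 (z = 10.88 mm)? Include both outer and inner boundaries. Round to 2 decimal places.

At z = 10.88 mm: the cube (footprint 19.5×25.5) is included at this height (perimeter 90.00 mm). Overall, the cross-section is a single solid region. Total boundary length (outer) = 90.00 mm.

90.00 mm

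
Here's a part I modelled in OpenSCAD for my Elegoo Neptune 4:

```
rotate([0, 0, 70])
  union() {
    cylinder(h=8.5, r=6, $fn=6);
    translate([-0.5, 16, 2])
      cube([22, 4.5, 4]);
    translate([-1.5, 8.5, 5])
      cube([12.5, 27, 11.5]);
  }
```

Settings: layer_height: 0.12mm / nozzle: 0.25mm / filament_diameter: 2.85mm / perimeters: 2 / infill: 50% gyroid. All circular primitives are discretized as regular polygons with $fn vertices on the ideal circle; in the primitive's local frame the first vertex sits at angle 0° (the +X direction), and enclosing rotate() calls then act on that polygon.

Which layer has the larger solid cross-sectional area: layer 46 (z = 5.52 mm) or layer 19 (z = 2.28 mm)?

Layer 46 (z = 5.52): the cylinder: section is a regular 6-gon, circumradius r=6 (area = (6/2)·6.000²·sin(360°/6) = 93.53 mm²); the cube at (-0.5, 16) (footprint 22×4.5) is included at this height (area 99.00 mm²); the 12.5×27 cube at (-1.5, 8.5) contributes its full rectangle (area 337.50 mm²); Merging all regions: the regions partially overlap — summed areas 530.03 mm² minus the doubly-counted overlap 51.75 mm² gives 478.28 mm² — area = 478.28 mm²; (rotated 70° about Z; rotation is an isometry so areas/perimeters/island counts are preserved). So its area = 478.28 mm². Layer 19 (z = 2.28): the r=6 cylinder gives a regular 6-gon of circumradius 6 (constant along its height) (area = (6/2)·6.000²·sin(360°/6) = 93.53 mm²); the cube at (-0.5, 16) (footprint 22×4.5) is included at this height (area 99.00 mm²); the cube at (-1.5, 8.5) is absent (z outside [5, 16.5]); Combining (union): the 2 present regions are separate (no shared area or edge), so areas and boundary lengths simply add and each stays a separate island — area = 192.53 mm²; (rotated 70° about Z; rotation is an isometry so areas/perimeters/island counts are preserved). So its area = 192.53 mm². Layer 46 is larger (478.28 vs 192.53 mm²).

layer 46 (z = 5.52 mm)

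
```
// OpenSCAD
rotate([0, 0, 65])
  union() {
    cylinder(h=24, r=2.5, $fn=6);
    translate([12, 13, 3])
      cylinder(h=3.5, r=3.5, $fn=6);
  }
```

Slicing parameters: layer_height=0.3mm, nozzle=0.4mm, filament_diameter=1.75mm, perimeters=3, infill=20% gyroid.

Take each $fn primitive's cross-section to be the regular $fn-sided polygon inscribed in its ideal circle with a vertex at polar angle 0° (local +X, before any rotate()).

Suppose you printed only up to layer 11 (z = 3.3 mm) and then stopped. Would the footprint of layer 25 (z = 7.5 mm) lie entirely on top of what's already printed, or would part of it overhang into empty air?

Compare the two slices. At z = 3.3: the r=2.5 cylinder gives a regular 6-gon of circumradius 2.5 (constant along its height) (area = (6/2)·2.500²·sin(360°/6) = 16.24 mm²); the r=3.5 cylinder at (12, 13) gives a regular 6-gon of circumradius 3.5 (constant along its height) (area = (6/2)·3.500²·sin(360°/6) = 31.83 mm²); Taking the union: the 2 present regions are separate (no shared area or edge), so areas and boundary lengths simply add and each stays a separate island — area = 48.06 mm²; (whole slice rotated 65° about Z — lengths, areas and connectivity unchanged). At z = 7.5: the cylinder: section is a regular 6-gon, circumradius r=2.5 (area = (6/2)·2.500²·sin(360°/6) = 16.24 mm²); the cylinder at (12, 13) is not intersected at this z (z outside [3, 6.5]); Taking the union: only the r=2.5 cylinder is present, so the union is just that shape — area = 16.24 mm²; (whole slice rotated 65° about Z — lengths, areas and connectivity unchanged). Checking containment: the cross-section at z = 7.5 is a subset of the cross-section at z = 3.3.

entirely on top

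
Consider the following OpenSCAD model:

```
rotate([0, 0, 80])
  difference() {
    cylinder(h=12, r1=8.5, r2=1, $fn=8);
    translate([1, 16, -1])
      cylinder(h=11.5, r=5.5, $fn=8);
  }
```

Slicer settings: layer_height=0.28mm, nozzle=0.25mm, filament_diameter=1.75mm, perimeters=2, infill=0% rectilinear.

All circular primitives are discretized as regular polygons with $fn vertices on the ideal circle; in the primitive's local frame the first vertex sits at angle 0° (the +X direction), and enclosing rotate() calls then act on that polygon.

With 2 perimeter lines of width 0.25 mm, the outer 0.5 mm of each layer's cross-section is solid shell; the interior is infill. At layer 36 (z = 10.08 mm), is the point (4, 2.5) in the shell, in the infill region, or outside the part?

outside

At z = 10.08 mm: the cone (r1=8.5→r2=1) has section circumradius 2.200 here — a regular 8-gon; the cylinder at (1, 16): section is a regular 8-gon, circumradius r=5.5; Taking the first minus the rest: starting from the cone, the r=5.5 cylinder at (1, 16) misses the remaining region (no effect) — 1 connected region; (whole slice rotated 80° about Z — lengths, areas and connectivity unchanged). Overall, the cross-section is a single solid region. Undo the 80° rotation: the query point maps to (3.157, -3.505) in the un-rotated model frame. The nearest boundary edge runs (1.56, -1.56)→(-0.00, -2.20); distance from the point to it = 2.52 mm. The point is not inside any of the regions above, so it lies outside the cross-section (2.52 mm from the nearest boundary).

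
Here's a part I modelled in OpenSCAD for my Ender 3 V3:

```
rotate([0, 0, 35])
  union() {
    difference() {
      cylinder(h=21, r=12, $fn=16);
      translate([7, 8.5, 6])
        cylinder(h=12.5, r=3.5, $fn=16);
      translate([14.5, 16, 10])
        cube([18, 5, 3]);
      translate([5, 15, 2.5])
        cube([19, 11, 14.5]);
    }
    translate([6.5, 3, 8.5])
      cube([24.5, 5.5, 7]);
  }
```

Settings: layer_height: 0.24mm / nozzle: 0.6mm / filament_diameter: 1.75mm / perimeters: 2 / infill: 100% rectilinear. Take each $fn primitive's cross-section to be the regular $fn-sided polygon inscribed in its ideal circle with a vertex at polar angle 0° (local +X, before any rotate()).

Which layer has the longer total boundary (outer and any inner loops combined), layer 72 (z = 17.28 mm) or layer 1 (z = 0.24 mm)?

Layer 72 (z = 17.28): the r=12 cylinder contributes a regular 16-gon of circumradius 12 (perimeter = 2·16·12.000·sin(180°/16) = 74.91 mm); the r=3.5 cylinder at (7, 8.5) gives a regular 16-gon of circumradius 3.5 (constant along its height) (perimeter = 2·16·3.500·sin(180°/16) = 21.85 mm); the cube at (14.5, 16) is absent (z outside [10, 13]); the cube at (5, 15) does not reach this height (z outside [2.5, 17]); Subtracting the remaining from the first: starting from the r=12 cylinder, the r=3.5 cylinder at (7, 8.5) partially overlaps it — only the 23.34 mm² overlap (of its 37.50 mm²) is removed, clipping the outline — boundary = 79.58 mm; the cube at (6.5, 3) does not reach this height (z outside [8.5, 15.5]); Taking the union: only the result so far is present, so the union is just that shape — boundary = 79.58 mm; (rotated 35° about Z; rotation is an isometry so areas/perimeters/island counts are preserved). So its perimeter = 79.58 mm. Layer 1 (z = 0.24): the r=12 cylinder contributes a regular 16-gon of circumradius 12 (perimeter = 2·16·12.000·sin(180°/16) = 74.91 mm); the cylinder at (7, 8.5) is not intersected at this z (z outside [6, 18.5]); the cube at (14.5, 16) is not intersected at this z (z outside [10, 13]); the cube at (5, 15) is absent (z outside [2.5, 17]); After the difference (first − rest): none of the subtracted shapes is present at this height, so the r=12 cylinder is unchanged — boundary = 74.91 mm; the cube at (6.5, 3) is not intersected at this z (z outside [8.5, 15.5]); Combining (union): only the result so far is present, so the union is just that shape — boundary = 74.91 mm; (rotated 35° about Z; rotation is an isometry so areas/perimeters/island counts are preserved). So its perimeter = 74.91 mm. Layer 72 is larger (79.58 vs 74.91 mm).

layer 72 (z = 17.28 mm)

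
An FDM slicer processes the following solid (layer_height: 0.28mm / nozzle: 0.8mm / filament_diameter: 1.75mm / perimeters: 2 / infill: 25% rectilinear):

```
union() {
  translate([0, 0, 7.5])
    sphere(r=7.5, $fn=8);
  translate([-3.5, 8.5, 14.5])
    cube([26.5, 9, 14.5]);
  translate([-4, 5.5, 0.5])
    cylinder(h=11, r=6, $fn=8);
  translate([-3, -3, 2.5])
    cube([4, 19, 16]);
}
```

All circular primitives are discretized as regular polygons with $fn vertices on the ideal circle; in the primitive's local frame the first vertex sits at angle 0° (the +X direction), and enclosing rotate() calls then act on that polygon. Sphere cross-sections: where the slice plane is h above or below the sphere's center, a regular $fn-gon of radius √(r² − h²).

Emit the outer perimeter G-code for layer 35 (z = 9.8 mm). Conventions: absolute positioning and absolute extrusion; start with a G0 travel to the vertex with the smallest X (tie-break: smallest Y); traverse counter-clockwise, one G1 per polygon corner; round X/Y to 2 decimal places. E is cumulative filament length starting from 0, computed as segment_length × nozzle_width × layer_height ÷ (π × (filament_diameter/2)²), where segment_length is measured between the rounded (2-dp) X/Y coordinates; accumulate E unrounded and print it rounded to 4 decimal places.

G0 X-10.00 Y5.50 Z9.80
G1 X-8.24 Y1.26 E0.4275
G1 X-6.86 Y0.68 E0.5669
G1 X-7.14 Y0.00 E0.6354
G1 X-5.05 Y-5.05 E1.1444
G1 X0.00 Y-7.14 E1.6534
G1 X5.05 Y-5.05 E2.1624
G1 X7.14 Y0.00 E2.6714
G1 X5.05 Y5.05 E3.1803
G1 X1.59 Y6.48 E3.5290
G1 X1.00 Y7.91 E3.6731
G1 X1.00 Y16.00 E4.4265
G1 X-3.00 Y16.00 E4.7990
G1 X-3.00 Y11.09 E5.2562
G1 X-4.00 Y11.50 E5.3569
G1 X-8.24 Y9.74 E5.7844
G1 X-10.00 Y5.50 E6.2120

At z = 9.8 mm: the r=7.5 sphere slices to a regular 8-gon of circumradius 7.139 (√(r²−h²) with h=2.3 from center); the cube at (-3.5, 8.5) is not intersected at this z (z outside [14.5, 29]); the r=6 cylinder at (-4, 5.5) gives a regular 8-gon of circumradius 6 (constant along its height); the cube at (-3, -3) (footprint 4×19) is included at this height; Merging all regions: the regions partially overlap (shared area 93.87 mm²), so overlapping operands fuse into one piece — 1 connected region. The outline is a single polygon with 16 vertices. Extrusion per mm of travel: 0.8 × 0.28 / (π × 0.875²) = 0.093128. Accumulating E over each segment gives final E = 6.2120.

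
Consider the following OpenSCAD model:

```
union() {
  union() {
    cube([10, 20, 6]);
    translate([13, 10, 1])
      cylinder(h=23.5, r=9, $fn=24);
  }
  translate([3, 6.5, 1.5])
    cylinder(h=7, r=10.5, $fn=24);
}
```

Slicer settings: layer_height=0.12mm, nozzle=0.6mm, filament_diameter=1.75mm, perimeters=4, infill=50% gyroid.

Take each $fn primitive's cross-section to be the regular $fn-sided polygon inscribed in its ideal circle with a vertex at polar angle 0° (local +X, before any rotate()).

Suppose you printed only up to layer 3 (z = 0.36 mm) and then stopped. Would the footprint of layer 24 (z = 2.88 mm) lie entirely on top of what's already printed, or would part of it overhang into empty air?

part overhangs

Compare the two slices. At z = 0.36: the cube is present — its section is the full 10×20 rectangle (area 200.00 mm²); the cylinder at (13, 10) is not intersected at this z (z outside [1, 24.5]); Merging all regions: only the 10×20 cube is present, so the union is just that shape — area = 200.00 mm²; the cylinder at (3, 6.5) does not reach this height (z outside [1.5, 8.5]); Merging all regions: only that combined region is present, so the union is just that shape — area = 200.00 mm². At z = 2.88: the cube (footprint 10×20) is included at this height (area 200.00 mm²); the r=9 cylinder at (13, 10) gives a regular 24-gon of circumradius 9 (constant along its height) (area = (24/2)·9.000²·sin(360°/24) = 251.57 mm²); Combining (union): the regions partially overlap — summed areas 451.57 mm² minus the doubly-counted overlap 73.10 mm² gives 378.47 mm² — area = 378.47 mm²; the r=10.5 cylinder at (3, 6.5) gives a regular 24-gon of circumradius 10.5 (constant along its height) (area = (24/2)·10.500²·sin(360°/24) = 342.42 mm²); Merging all regions: the regions partially overlap — summed areas 720.89 mm² minus the doubly-counted overlap 197.07 mm² gives 523.82 mm² — area = 523.82 mm². Checking containment: at z = 2.88 the cross-section extends beyond the z = 0.36 cross-section by about 323.82 mm².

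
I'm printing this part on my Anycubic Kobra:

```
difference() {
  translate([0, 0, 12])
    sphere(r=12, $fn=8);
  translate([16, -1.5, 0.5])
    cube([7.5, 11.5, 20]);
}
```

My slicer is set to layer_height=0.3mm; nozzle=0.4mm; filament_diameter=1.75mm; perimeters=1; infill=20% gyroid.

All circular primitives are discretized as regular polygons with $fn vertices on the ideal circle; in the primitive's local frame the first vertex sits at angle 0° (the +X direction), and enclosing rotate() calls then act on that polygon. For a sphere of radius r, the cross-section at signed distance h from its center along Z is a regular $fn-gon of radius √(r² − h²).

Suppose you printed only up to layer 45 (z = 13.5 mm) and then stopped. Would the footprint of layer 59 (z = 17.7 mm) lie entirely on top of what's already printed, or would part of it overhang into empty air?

entirely on top

Compare the two slices. At z = 13.5: the r=12 sphere contributes a regular 8-gon of circumradius √(12²−1.5²) = 11.906 (area = (8/2)·11.906²·sin(360°/8) = 400.93 mm²); the 7.5×11.5 cube at (16, -1.5) contributes its full rectangle (area 86.25 mm²); After the difference (first − rest): starting from the r=12 sphere (400.93 mm²), the 7.5×11.5 cube at (16, -1.5) misses the remaining region (no effect) — area = 400.93 mm². At z = 17.7: the sphere: section is a regular 8-gon, circumradius = √(r²−h²) = √(12²−5.7²) = 10.560 (area = (8/2)·10.560²·sin(360°/8) = 315.40 mm²); the cube at (16, -1.5) (footprint 7.5×11.5) is included at this height (area 86.25 mm²); Taking the first minus the rest: starting from the r=12 sphere (315.40 mm²), the 7.5×11.5 cube at (16, -1.5) misses the remaining region (no effect) — area = 315.40 mm². Checking containment: the cross-section at z = 17.7 is a subset of the cross-section at z = 13.5.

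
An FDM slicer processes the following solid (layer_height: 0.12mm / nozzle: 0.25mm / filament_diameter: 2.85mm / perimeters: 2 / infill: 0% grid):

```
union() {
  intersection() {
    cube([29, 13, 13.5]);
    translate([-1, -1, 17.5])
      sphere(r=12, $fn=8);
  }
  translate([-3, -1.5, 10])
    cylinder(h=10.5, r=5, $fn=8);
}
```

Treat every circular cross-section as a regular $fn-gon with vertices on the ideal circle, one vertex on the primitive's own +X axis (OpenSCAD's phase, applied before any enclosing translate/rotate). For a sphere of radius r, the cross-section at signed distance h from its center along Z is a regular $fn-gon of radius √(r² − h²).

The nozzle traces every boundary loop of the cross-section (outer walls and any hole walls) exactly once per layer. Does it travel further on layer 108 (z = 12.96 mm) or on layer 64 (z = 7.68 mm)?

layer 108 (z = 12.96 mm)

Layer 108 (z = 12.96): the cube is present — its section is the full 29×13 rectangle (perimeter 84.00 mm); the r=12 sphere at (-1, -1) contributes a regular 8-gon of circumradius √(12²−4.54²) = 11.108 (perimeter = 2·8·11.108·sin(180°/8) = 68.01 mm); After intersecting: the r=12 sphere at (-1, -1) partially overlaps the 29×13 cube; clipping to the common part keeps 66.45 mm² — boundary = 34.23 mm; the r=5 cylinder at (-3, -1.5) contributes a regular 8-gon of circumradius 5 (perimeter = 2·8·5.000·sin(180°/8) = 30.61 mm); Combining (union): the regions partially overlap (shared area 2.01 mm²), so the edge portions inside another operand are dropped and the merged outline is re-measured after clipping — boundary = 58.42 mm. So its perimeter = 58.42 mm. Layer 64 (z = 7.68): the cube is present — its section is the full 29×13 rectangle (perimeter 84.00 mm); the sphere at (-1, -1): section is a regular 8-gon, circumradius = √(r²−h²) = √(12²−9.82²) = 6.897 (perimeter = 2·8·6.897·sin(180°/8) = 42.23 mm); Keeping only the common overlap: the r=12 sphere at (-1, -1) partially overlaps the 29×13 cube; clipping to the common part keeps 21.26 mm² — boundary = 19.36 mm; the cylinder at (-3, -1.5) is absent (z outside [10, 20.5]); Combining (union): only that combined region is present, so the union is just that shape — boundary = 19.36 mm. So its perimeter = 19.36 mm. Layer 108 is larger (58.42 vs 19.36 mm).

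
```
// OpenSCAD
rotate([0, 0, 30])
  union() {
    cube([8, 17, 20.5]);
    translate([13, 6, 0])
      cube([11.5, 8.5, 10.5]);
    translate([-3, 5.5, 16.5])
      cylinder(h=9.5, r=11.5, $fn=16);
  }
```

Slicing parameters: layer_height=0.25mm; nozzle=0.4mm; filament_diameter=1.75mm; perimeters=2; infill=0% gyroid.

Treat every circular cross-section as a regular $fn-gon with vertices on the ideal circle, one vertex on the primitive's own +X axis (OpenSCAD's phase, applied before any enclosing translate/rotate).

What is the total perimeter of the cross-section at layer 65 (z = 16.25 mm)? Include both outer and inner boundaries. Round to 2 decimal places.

At z = 16.25 mm: the cube (footprint 8×17) is included at this height (perimeter 50.00 mm); the cube at (13, 6) is not intersected at this z (z outside [0, 10.5]); the cylinder at (-3, 5.5) does not reach this height (z outside [16.5, 26]); Merging all regions: only the 8×17 cube is present, so the union is just that shape — boundary = 50.00 mm; (whole slice rotated 30° about Z — lengths, areas and connectivity unchanged). Overall, the cross-section is a single solid region. Total boundary length (outer) = 50.00 mm.

50.00 mm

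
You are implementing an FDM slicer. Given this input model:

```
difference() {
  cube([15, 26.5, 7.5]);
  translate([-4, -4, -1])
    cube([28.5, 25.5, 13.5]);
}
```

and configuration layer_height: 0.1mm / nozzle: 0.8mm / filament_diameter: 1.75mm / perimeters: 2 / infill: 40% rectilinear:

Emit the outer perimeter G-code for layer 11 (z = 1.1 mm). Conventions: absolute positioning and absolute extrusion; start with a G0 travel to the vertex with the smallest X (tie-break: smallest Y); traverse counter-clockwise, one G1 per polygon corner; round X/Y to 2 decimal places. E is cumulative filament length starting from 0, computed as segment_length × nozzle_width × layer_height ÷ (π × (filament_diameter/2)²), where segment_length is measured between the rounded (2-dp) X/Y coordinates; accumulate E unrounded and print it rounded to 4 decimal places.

At z = 1.1 mm: the 15×26.5 cube contributes its full rectangle; the 28.5×25.5 cube at (-4, -4) contributes its full rectangle; Subtracting the remaining from the first: starting from the 15×26.5 cube, the 28.5×25.5 cube at (-4, -4) partially overlaps it — only the 322.50 mm² overlap (of its 726.75 mm²) is removed, clipping the outline — 1 connected region. The outline is a single polygon with 4 vertices. Extrusion per mm of travel: 0.8 × 0.1 / (π × 0.875²) = 0.033260. Accumulating E over each segment gives final E = 1.3304.

G0 X0.00 Y21.50 Z1.10
G1 X15.00 Y21.50 E0.4989
G1 X15.00 Y26.50 E0.6652
G1 X0.00 Y26.50 E1.1641
G1 X0.00 Y21.50 E1.3304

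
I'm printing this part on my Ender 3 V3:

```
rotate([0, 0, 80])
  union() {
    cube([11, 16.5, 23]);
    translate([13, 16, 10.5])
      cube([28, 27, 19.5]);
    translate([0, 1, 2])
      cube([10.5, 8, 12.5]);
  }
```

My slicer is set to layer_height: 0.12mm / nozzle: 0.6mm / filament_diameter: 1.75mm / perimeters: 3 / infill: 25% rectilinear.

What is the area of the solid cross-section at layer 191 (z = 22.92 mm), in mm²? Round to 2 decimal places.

937.50 mm²

At z = 22.92 mm: the cube is present — its section is the full 11×16.5 rectangle (area 181.50 mm²); the cube at (13, 16) (footprint 28×27) is included at this height (area 756.00 mm²); the cube at (0, 1) is not intersected at this z (z outside [2, 14.5]); Combining (union): the 2 present regions are separate (no shared area or edge), so areas and boundary lengths simply add and each stays a separate island — area = 937.50 mm²; (whole slice rotated 80° about Z — lengths, areas and connectivity unchanged). Overall, the cross-section has 2 separate islands. Net area = 937.50 mm².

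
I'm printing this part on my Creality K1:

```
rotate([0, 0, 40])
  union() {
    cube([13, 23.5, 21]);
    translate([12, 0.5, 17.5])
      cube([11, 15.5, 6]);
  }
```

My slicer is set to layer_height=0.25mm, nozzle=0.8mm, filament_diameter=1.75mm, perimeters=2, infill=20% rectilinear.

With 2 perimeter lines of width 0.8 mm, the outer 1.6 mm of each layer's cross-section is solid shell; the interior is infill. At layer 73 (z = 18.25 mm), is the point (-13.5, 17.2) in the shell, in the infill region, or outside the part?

At z = 18.25 mm: the cube is present — its section is the full 13×23.5 rectangle; the cube at (12, 0.5) is present — its section is the full 11×15.5 rectangle; Taking the union: the regions partially overlap (shared area 15.50 mm²), so overlapping operands fuse into one piece — 1 connected region; (rotated 40° about Z; rotation is an isometry so areas/perimeters/island counts are preserved). Overall, the cross-section is a single solid region. Undo the 40° rotation: the query point maps to (0.714, 21.854) in the un-rotated model frame. The nearest boundary edge runs (0.00, 0.00)→(0.00, 23.50); distance from the point to it = 0.71 mm. The point is inside the cross-section, 0.71 mm from the nearest boundary — within the 1.6 mm shell band (2 × 0.8).

shell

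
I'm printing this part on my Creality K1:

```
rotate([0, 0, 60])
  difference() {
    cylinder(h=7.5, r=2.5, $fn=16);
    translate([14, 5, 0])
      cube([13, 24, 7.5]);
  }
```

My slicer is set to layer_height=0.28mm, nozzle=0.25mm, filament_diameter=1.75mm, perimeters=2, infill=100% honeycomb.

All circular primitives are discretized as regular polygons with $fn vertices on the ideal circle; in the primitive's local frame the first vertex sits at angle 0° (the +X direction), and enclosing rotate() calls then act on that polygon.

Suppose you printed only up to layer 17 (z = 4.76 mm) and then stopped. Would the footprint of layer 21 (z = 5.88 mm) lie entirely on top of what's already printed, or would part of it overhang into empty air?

entirely on top

Compare the two slices. At z = 4.76: the r=2.5 cylinder contributes a regular 16-gon of circumradius 2.5 (area = (16/2)·2.500²·sin(360°/16) = 19.13 mm²); the 13×24 cube at (14, 5) contributes its full rectangle (area 312.00 mm²); After the difference (first − rest): starting from the r=2.5 cylinder (19.13 mm²), the 13×24 cube at (14, 5) misses the remaining region (no effect) — area = 19.13 mm²; (whole slice rotated 60° about Z — lengths, areas and connectivity unchanged). At z = 5.88: the cylinder: section is a regular 16-gon, circumradius r=2.5 (area = (16/2)·2.500²·sin(360°/16) = 19.13 mm²); the cube at (14, 5) (footprint 13×24) is included at this height (area 312.00 mm²); Subtracting the remaining from the first: starting from the r=2.5 cylinder (19.13 mm²), the 13×24 cube at (14, 5) misses the remaining region (no effect) — area = 19.13 mm²; (rotated 60° about Z; rotation is an isometry so areas/perimeters/island counts are preserved). Checking containment: the cross-section at z = 5.88 is a subset of the cross-section at z = 4.76.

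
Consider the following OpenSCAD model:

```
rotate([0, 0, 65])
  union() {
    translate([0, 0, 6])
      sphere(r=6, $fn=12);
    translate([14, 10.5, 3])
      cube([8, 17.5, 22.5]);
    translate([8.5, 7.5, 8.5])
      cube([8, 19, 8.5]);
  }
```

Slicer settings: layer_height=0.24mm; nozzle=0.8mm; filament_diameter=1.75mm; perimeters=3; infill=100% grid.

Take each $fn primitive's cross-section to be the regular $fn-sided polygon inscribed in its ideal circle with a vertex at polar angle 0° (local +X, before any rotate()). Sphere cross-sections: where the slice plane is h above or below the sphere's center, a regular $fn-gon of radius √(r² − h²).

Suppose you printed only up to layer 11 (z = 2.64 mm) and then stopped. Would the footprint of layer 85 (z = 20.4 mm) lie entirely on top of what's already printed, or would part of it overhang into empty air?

part overhangs

Compare the two slices. At z = 2.64: the r=6 sphere contributes a regular 12-gon of circumradius √(6²−3.36²) = 4.971 (area = (12/2)·4.971²·sin(360°/12) = 74.13 mm²); the cube at (14, 10.5) is not intersected at this z (z outside [3, 25.5]); the cube at (8.5, 7.5) is absent (z outside [8.5, 17]); Merging all regions: only the r=6 sphere is present, so the union is just that shape — area = 74.13 mm²; (rotated 65° about Z; rotation is an isometry so areas/perimeters/island counts are preserved). At z = 20.4: the sphere does not reach this height (|z−center|=14.400 > r=6); the 8×17.5 cube at (14, 10.5) contributes its full rectangle (area 140.00 mm²); the cube at (8.5, 7.5) is not intersected at this z (z outside [8.5, 17]); Taking the union: only the 8×17.5 cube at (14, 10.5) is present, so the union is just that shape — area = 140.00 mm²; (rotated 65° about Z; rotation is an isometry so areas/perimeters/island counts are preserved). Checking containment: at z = 20.4 the cross-section extends beyond the z = 2.64 cross-section by about 140.00 mm².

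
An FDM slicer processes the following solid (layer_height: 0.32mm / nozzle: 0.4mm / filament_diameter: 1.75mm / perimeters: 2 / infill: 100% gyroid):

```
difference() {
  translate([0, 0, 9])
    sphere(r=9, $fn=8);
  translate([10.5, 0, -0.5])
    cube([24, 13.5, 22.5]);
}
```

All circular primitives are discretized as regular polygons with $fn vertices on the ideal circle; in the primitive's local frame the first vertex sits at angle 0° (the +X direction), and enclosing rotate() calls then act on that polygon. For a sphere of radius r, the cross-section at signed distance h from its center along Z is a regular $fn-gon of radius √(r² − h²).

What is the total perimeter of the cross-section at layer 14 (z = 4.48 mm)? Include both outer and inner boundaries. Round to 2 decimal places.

47.65 mm

At z = 4.48 mm: the r=9 sphere slices to a regular 8-gon of circumradius 7.783 (√(r²−h²) with h=4.52 from center) (perimeter = 2·8·7.783·sin(180°/8) = 47.65 mm); the cube at (10.5, 0) (footprint 24×13.5) is included at this height (perimeter 75.00 mm); Subtracting the remaining from the first: starting from the r=9 sphere, the 24×13.5 cube at (10.5, 0) misses the remaining region (no effect) — boundary = 47.65 mm. Overall, the cross-section is a single solid region. Total boundary length (outer) = 47.65 mm.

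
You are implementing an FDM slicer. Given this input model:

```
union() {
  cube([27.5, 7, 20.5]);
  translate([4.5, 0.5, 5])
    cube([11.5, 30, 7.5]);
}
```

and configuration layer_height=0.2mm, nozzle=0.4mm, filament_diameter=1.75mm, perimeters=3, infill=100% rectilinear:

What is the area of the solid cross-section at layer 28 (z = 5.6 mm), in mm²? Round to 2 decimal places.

At z = 5.6 mm: the 27.5×7 cube contributes its full rectangle (area 192.50 mm²); the cube at (4.5, 0.5) (footprint 11.5×30) is included at this height (area 345.00 mm²); Taking the union: the regions partially overlap — summed areas 537.50 mm² minus the doubly-counted overlap 74.75 mm² gives 462.75 mm² — area = 462.75 mm². Overall, the cross-section is a single solid region. Net area = 462.75 mm².

462.75 mm²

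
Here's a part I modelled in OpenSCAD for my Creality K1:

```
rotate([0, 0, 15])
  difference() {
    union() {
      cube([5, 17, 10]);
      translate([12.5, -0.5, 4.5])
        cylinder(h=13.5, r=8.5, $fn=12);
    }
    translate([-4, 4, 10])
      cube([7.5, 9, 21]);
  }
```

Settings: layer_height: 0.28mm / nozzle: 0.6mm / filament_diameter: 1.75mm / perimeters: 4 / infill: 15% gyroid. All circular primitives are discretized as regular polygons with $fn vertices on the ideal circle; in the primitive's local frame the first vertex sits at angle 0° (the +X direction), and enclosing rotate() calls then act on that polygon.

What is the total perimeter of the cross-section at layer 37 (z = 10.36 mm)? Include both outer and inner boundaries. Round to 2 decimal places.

At z = 10.36 mm: the cube is not intersected at this z (z outside [0, 10]); the r=8.5 cylinder at (12.5, -0.5) contributes a regular 12-gon of circumradius 8.5 (perimeter = 2·12·8.500·sin(180°/12) = 52.80 mm); Merging all regions: only the r=8.5 cylinder at (12.5, -0.5) is present, so the union is just that shape — boundary = 52.80 mm; the cube at (-4, 4) (footprint 7.5×9) is included at this height (perimeter 33.00 mm); Taking the first minus the rest: starting from that combined region, the 7.5×9 cube at (-4, 4) misses the remaining region (no effect) — boundary = 52.80 mm; (whole slice rotated 15° about Z — lengths, areas and connectivity unchanged). Overall, the cross-section is a single solid region. Total boundary length (outer) = 52.80 mm.

52.80 mm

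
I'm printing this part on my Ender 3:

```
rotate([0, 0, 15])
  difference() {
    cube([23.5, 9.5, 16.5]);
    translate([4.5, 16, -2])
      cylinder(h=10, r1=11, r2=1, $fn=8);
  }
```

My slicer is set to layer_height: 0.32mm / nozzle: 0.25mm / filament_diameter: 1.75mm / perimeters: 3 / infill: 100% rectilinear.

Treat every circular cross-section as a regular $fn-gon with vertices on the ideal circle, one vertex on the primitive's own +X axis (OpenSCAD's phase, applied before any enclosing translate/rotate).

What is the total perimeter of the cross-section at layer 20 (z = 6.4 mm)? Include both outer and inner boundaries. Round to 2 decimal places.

66.00 mm

At z = 6.4 mm: the cube is present — its section is the full 23.5×9.5 rectangle (perimeter 66.00 mm); the cone at (4.5, 16) (r1=11→r2=1) has section circumradius 2.600 here — a regular 8-gon (perimeter = 2·8·2.600·sin(180°/8) = 15.92 mm); Subtracting the remaining from the first: starting from the 23.5×9.5 cube, the cone at (4.5, 16) misses the remaining region (no effect) — boundary = 66.00 mm; (rotated 15° about Z; rotation is an isometry so areas/perimeters/island counts are preserved). Overall, the cross-section is a single solid region. Total boundary length (outer) = 66.00 mm.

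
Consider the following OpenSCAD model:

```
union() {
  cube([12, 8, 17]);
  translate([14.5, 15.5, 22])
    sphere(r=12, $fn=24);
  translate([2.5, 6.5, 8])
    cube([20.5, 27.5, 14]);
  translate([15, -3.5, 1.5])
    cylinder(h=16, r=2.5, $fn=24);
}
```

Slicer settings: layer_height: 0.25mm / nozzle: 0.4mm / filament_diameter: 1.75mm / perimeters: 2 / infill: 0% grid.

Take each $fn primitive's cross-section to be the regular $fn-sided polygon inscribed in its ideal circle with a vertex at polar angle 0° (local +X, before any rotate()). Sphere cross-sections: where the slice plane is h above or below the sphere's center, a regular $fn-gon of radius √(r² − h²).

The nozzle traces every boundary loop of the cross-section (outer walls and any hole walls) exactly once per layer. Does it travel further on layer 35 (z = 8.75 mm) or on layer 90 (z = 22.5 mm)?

Layer 35 (z = 8.75): the cube is present — its section is the full 12×8 rectangle (perimeter 40.00 mm); the sphere at (14.5, 15.5) does not reach this height (|z−center|=13.250 > r=12); the cube at (2.5, 6.5) is present — its section is the full 20.5×27.5 rectangle (perimeter 96.00 mm); the r=2.5 cylinder at (15, -3.5) gives a regular 24-gon of circumradius 2.5 (constant along its height) (perimeter = 2·24·2.500·sin(180°/24) = 15.66 mm); Taking the union: the regions partially overlap (shared area 14.25 mm²), so the edge portions inside another operand are dropped and the merged outline is re-measured after clipping — boundary = 129.66 mm. So its perimeter = 129.66 mm. Layer 90 (z = 22.5): the cube is absent (z outside [0, 17]); the r=12 sphere at (14.5, 15.5) slices to a regular 24-gon of circumradius 11.990 (√(r²−h²) with h=0.5 from center) (perimeter = 2·24·11.990·sin(180°/24) = 75.12 mm); the cube at (2.5, 6.5) is not intersected at this z (z outside [8, 22]); the cylinder at (15, -3.5) is absent (z outside [1.5, 17.5]); Taking the union: only the r=12 sphere at (14.5, 15.5) is present, so the union is just that shape — boundary = 75.12 mm. So its perimeter = 75.12 mm. Layer 35 is larger (129.66 vs 75.12 mm).

layer 35 (z = 8.75 mm)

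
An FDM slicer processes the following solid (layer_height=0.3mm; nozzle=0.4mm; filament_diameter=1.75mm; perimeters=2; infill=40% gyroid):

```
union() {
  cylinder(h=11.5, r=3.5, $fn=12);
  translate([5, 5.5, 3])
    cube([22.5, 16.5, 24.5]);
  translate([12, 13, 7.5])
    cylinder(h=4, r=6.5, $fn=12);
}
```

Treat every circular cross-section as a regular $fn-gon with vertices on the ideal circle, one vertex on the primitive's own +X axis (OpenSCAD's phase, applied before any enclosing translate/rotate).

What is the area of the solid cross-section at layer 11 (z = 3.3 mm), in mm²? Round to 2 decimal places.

408.00 mm²

At z = 3.3 mm: the cylinder: section is a regular 12-gon, circumradius r=3.5 (area = (12/2)·3.500²·sin(360°/12) = 36.75 mm²); the 22.5×16.5 cube at (5, 5.5) contributes its full rectangle (area 371.25 mm²); the cylinder at (12, 13) does not reach this height (z outside [7.5, 11.5]); Combining (union): the 2 present regions are separate (no shared area or edge), so areas and boundary lengths simply add and each stays a separate island — area = 408.00 mm². Overall, the cross-section has 2 separate islands. Net area = 408.00 mm².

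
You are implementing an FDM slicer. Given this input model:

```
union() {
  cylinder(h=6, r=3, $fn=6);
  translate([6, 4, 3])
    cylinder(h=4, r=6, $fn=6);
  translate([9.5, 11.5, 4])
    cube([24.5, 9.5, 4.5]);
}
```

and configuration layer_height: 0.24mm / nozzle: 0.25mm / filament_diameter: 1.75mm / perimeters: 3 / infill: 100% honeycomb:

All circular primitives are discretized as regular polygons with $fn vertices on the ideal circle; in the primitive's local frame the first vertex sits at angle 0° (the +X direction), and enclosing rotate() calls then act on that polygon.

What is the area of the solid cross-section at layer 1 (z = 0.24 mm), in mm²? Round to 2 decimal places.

At z = 0.24 mm: the r=3 cylinder contributes a regular 6-gon of circumradius 3 (area = (6/2)·3.000²·sin(360°/6) = 23.38 mm²); the cylinder at (6, 4) is absent (z outside [3, 7]); the cube at (9.5, 11.5) is absent (z outside [4, 8.5]); Merging all regions: only the r=3 cylinder is present, so the union is just that shape — area = 23.38 mm². Overall, the cross-section is a single solid region. Net area = 23.38 mm².

23.38 mm²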